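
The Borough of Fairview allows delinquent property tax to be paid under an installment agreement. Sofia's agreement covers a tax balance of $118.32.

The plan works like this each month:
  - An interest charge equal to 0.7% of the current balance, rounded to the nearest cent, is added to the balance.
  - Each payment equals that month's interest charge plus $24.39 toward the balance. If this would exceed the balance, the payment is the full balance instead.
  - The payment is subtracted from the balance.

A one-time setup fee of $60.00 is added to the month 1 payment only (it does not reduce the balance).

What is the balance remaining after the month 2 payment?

$69.54

# | Opening | Interest | Payment | Fee | End bal
1 | $118.32 | $0.83 | $25.22 | $60.00 | $93.93
2 | $93.93 | $0.66 | $25.05 | — | $69.54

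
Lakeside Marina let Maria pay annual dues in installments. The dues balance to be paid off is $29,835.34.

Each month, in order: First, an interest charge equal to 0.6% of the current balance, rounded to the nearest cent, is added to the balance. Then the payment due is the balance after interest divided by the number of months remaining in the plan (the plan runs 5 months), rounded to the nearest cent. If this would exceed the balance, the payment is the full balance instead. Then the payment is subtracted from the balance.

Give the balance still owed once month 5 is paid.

Month 1: opening $29,835.34; interest $179.01 → $30,014.35; payment $6,002.87; balance $24,011.48
Month 2: opening $24,011.48; interest $144.07 → $24,155.55; payment $6,038.89; balance $18,116.66
Month 3: opening $18,116.66; interest $108.70 → $18,225.36; payment $6,075.12; balance $12,150.24
Month 4: opening $12,150.24; interest $72.90 → $12,223.14; payment $6,111.57; balance $6,111.57
Month 5: opening $6,111.57; interest $36.67 → $6,148.24; payment $6,148.24; balance $0.00

$0.00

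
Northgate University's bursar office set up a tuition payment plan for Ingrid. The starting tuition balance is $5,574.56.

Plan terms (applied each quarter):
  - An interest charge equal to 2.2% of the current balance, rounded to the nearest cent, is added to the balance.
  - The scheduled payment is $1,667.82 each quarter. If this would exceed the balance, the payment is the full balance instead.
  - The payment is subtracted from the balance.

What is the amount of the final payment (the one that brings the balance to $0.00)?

Quarter 1: opening $5,574.56; interest $122.64 → $5,697.20; payment $1,667.82; balance $4,029.38
Quarter 2: opening $4,029.38; interest $88.65 → $4,118.03; payment $1,667.82; balance $2,450.21
Quarter 3: opening $2,450.21; interest $53.90 → $2,504.11; payment $1,667.82; balance $836.29
Quarter 4: opening $836.29; interest $18.40 → $854.69; payment $854.69; balance $0.00

$854.69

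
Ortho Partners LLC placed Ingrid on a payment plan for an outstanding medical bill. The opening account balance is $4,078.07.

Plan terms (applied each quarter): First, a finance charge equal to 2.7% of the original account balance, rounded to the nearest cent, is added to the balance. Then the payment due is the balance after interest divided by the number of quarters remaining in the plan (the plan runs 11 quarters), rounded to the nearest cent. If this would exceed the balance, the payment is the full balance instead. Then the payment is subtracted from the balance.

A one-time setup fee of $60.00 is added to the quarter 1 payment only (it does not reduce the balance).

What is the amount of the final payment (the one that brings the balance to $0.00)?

# | Opening | Interest | Payment | Fee | End bal
1 | $4,078.07 | $110.11 | $380.74 | $60.00 | $3,807.44
2 | $3,807.44 | $110.11 | $391.76 | — | $3,525.79
3 | $3,525.79 | $110.11 | $403.99 | — | $3,231.91
4 | $3,231.91 | $110.11 | $417.75 | — | $2,924.27
5 | $2,924.27 | $110.11 | $433.48 | — | $2,600.90
6 | $2,600.90 | $110.11 | $451.84 | — | $2,259.17
7 | $2,259.17 | $110.11 | $473.86 | — | $1,895.42
8 | $1,895.42 | $110.11 | $501.38 | — | $1,504.15
9 | $1,504.15 | $110.11 | $538.09 | — | $1,076.17
10 | $1,076.17 | $110.11 | $593.14 | — | $593.14
11 | $593.14 | $110.11 | $703.25 | — | $0.00

$703.25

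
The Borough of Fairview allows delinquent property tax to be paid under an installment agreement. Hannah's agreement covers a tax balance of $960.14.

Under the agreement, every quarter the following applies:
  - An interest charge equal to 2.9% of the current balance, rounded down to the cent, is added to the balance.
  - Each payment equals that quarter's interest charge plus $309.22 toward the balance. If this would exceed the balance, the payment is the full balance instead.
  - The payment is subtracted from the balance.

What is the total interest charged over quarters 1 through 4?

$57.55

Quarter 1: $960.14 +$27.84 interest = $987.98; pay $337.06 → $650.92
Quarter 2: $650.92 +$18.87 interest = $669.79; pay $328.09 → $341.70
Quarter 3: $341.70 +$9.90 interest = $351.60; pay $319.12 → $32.48
Quarter 4: $32.48 +$0.94 interest = $33.42; pay $33.42 → $0.00
Total interest: $27.84 + $18.87 + $9.90 + $0.94 = $57.55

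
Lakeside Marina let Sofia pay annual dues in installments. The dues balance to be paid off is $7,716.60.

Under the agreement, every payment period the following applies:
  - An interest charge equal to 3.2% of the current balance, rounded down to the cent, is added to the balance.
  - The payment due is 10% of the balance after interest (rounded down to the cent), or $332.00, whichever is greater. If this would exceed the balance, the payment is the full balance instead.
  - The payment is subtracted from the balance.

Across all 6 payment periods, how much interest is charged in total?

$1,241.57

Payment period 1: opening $7,716.60; interest $246.93 → $7,963.53; payment $796.35; balance $7,167.18
Payment period 2: opening $7,167.18; interest $229.34 → $7,396.52; payment $739.65; balance $6,656.87
Payment period 3: opening $6,656.87; interest $213.01 → $6,869.88; payment $686.98; balance $6,182.90
Payment period 4: opening $6,182.90; interest $197.85 → $6,380.75; payment $638.07; balance $5,742.68
Payment period 5: opening $5,742.68; interest $183.76 → $5,926.44; payment $592.64; balance $5,333.80
Payment period 6: opening $5,333.80; interest $170.68 → $5,504.48; payment $550.44; balance $4,954.04
Total interest: $246.93 + $229.34 + $213.01 + $197.85 + $183.76 + $170.68 = $1,241.57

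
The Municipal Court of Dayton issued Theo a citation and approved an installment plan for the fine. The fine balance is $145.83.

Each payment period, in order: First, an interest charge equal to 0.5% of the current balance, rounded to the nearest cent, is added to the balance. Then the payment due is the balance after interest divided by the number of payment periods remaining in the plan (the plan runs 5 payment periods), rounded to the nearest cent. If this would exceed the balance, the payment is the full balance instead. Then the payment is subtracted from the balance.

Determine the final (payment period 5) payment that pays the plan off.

$29.90

Payment period 1: opening $145.83; interest $0.73 → $146.56; payment $29.31; balance $117.25
Payment period 2: opening $117.25; interest $0.59 → $117.84; payment $29.46; balance $88.38
Payment period 3: opening $88.38; interest $0.44 → $88.82; payment $29.61; balance $59.21
Payment period 4: opening $59.21; interest $0.30 → $59.51; payment $29.76; balance $29.75
Payment period 5: opening $29.75; interest $0.15 → $29.90; payment $29.90; balance $0.00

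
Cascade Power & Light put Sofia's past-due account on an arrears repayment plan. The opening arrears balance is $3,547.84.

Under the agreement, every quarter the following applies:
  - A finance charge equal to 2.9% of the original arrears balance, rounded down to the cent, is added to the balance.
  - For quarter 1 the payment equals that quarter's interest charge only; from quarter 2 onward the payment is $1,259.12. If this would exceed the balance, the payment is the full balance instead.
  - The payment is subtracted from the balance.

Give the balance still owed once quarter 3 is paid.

$1,235.36

Quarter 1: opening $3,547.84; interest $102.88 → $3,650.72; payment $102.88; balance $3,547.84
Quarter 2: opening $3,547.84; interest $102.88 → $3,650.72; payment $1,259.12; balance $2,391.60
Quarter 3: opening $2,391.60; interest $102.88 → $2,494.48; payment $1,259.12; balance $1,235.36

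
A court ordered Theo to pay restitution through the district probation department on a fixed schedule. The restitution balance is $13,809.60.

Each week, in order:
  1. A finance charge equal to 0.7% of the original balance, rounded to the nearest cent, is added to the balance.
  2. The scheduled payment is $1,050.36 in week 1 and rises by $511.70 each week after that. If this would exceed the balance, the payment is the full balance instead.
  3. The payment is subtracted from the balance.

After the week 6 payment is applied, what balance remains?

Week 1: $13,809.60 +$96.67 interest = $13,906.27; pay $1,050.36 → $12,855.91
Week 2: $12,855.91 +$96.67 interest = $12,952.58; pay $1,562.06 → $11,390.52
Week 3: $11,390.52 +$96.67 interest = $11,487.19; pay $2,073.76 → $9,413.43
Week 4: $9,413.43 +$96.67 interest = $9,510.10; pay $2,585.46 → $6,924.64
Week 5: $6,924.64 +$96.67 interest = $7,021.31; pay $3,097.16 → $3,924.15
Week 6: $3,924.15 +$96.67 interest = $4,020.82; pay $3,608.86 → $411.96

$411.96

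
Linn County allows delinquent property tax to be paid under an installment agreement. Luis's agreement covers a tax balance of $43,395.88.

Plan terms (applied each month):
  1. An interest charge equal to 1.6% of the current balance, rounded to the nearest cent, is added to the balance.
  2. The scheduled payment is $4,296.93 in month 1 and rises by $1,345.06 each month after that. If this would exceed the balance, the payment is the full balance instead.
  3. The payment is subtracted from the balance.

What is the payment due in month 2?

# | Opening | Interest | Payment | End bal
1 | $43,395.88 | $694.33 | $4,296.93 | $39,793.28
2 | $39,793.28 | $636.69 | $5,641.99 | $34,787.98

$5,641.99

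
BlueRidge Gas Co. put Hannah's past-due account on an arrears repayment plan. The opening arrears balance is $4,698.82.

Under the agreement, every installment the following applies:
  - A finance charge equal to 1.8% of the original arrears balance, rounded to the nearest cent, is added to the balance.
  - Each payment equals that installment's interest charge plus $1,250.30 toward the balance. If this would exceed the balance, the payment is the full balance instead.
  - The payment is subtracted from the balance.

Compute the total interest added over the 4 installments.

$338.32

Installment 1: opening $4,698.82; interest $84.58 → $4,783.40; payment $1,334.88; balance $3,448.52
Installment 2: opening $3,448.52; interest $84.58 → $3,533.10; payment $1,334.88; balance $2,198.22
Installment 3: opening $2,198.22; interest $84.58 → $2,282.80; payment $1,334.88; balance $947.92
Installment 4: opening $947.92; interest $84.58 → $1,032.50; payment $1,032.50; balance $0.00
Total interest: $84.58 + $84.58 + $84.58 + $84.58 = $338.32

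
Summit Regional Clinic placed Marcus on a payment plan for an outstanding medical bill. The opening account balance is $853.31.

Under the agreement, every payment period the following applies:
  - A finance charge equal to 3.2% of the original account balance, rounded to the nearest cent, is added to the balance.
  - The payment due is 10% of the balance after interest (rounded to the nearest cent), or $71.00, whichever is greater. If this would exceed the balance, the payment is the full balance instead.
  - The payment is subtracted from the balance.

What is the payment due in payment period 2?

$81.99

# | Opening | Interest | Payment | End bal
1 | $853.31 | $27.31 | $88.06 | $792.56
2 | $792.56 | $27.31 | $81.99 | $737.88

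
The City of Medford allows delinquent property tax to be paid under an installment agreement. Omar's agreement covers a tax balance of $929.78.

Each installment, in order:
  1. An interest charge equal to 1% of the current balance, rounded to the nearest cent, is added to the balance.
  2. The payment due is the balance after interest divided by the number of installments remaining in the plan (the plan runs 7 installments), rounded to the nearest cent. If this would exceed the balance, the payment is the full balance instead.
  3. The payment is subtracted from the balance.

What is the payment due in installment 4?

$138.22

Installment 1: $929.78 +$9.30 interest = $939.08; pay $134.15 → $804.93
Installment 2: $804.93 +$8.05 interest = $812.98; pay $135.50 → $677.48
Installment 3: $677.48 +$6.77 interest = $684.25; pay $136.85 → $547.40
Installment 4: $547.40 +$5.47 interest = $552.87; pay $138.22 → $414.65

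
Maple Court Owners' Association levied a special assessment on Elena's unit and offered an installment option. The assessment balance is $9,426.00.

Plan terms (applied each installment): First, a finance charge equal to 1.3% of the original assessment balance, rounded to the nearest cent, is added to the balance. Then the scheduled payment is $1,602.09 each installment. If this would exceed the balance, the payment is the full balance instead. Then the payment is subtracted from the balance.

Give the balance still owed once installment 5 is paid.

$2,028.25

Installment 1: opening $9,426.00; interest $122.54 → $9,548.54; payment $1,602.09; balance $7,946.45
Installment 2: opening $7,946.45; interest $122.54 → $8,068.99; payment $1,602.09; balance $6,466.90
Installment 3: opening $6,466.90; interest $122.54 → $6,589.44; payment $1,602.09; balance $4,987.35
Installment 4: opening $4,987.35; interest $122.54 → $5,109.89; payment $1,602.09; balance $3,507.80
Installment 5: opening $3,507.80; interest $122.54 → $3,630.34; payment $1,602.09; balance $2,028.25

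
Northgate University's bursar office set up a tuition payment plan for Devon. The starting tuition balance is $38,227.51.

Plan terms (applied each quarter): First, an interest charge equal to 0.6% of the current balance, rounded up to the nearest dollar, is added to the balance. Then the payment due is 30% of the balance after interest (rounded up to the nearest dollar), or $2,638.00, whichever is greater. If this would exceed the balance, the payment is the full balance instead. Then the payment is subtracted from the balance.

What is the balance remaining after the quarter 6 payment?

Quarter 1: opening $38,227.51; interest $230.00 → $38,457.51; payment $11,538.00; balance $26,919.51
Quarter 2: opening $26,919.51; interest $162.00 → $27,081.51; payment $8,125.00; balance $18,956.51
Quarter 3: opening $18,956.51; interest $114.00 → $19,070.51; payment $5,722.00; balance $13,348.51
Quarter 4: opening $13,348.51; interest $81.00 → $13,429.51; payment $4,029.00; balance $9,400.51
Quarter 5: opening $9,400.51; interest $57.00 → $9,457.51; payment $2,838.00; balance $6,619.51
Quarter 6: opening $6,619.51; interest $40.00 → $6,659.51; payment $2,638.00; balance $4,021.51

$4,021.51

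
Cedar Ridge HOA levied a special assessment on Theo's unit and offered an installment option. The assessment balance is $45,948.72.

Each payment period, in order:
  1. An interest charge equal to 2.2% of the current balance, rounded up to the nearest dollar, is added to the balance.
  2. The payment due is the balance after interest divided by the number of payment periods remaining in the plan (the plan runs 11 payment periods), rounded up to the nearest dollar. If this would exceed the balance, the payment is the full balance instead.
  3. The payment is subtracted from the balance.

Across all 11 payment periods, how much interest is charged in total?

# | Opening | Interest | Payment | End bal
1 | $45,948.72 | $1,011.00 | $4,270.00 | $42,689.72
2 | $42,689.72 | $940.00 | $4,363.00 | $39,266.72
3 | $39,266.72 | $864.00 | $4,459.00 | $35,671.72
4 | $35,671.72 | $785.00 | $4,558.00 | $31,898.72
5 | $31,898.72 | $702.00 | $4,658.00 | $27,942.72
6 | $27,942.72 | $615.00 | $4,760.00 | $23,797.72
7 | $23,797.72 | $524.00 | $4,865.00 | $19,456.72
8 | $19,456.72 | $429.00 | $4,972.00 | $14,913.72
9 | $14,913.72 | $329.00 | $5,081.00 | $10,161.72
10 | $10,161.72 | $224.00 | $5,193.00 | $5,192.72
11 | $5,192.72 | $115.00 | $5,307.72 | $0.00
Total interest: $1,011.00 + $940.00 + $864.00 + $785.00 + $702.00 + $615.00 + $524.00 + $429.00 + $329.00 + $224.00 + $115.00 = $6,538.00

$6,538.00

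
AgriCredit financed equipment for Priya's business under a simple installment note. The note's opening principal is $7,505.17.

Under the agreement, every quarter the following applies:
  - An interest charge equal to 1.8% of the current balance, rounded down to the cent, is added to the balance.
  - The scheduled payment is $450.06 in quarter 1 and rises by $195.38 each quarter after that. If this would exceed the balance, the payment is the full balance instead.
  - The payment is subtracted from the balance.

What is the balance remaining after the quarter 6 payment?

$2,526.24

Quarter 1: $7,505.17 +$135.09 interest = $7,640.26; pay $450.06 → $7,190.20
Quarter 2: $7,190.20 +$129.42 interest = $7,319.62; pay $645.44 → $6,674.18
Quarter 3: $6,674.18 +$120.13 interest = $6,794.31; pay $840.82 → $5,953.49
Quarter 4: $5,953.49 +$107.16 interest = $6,060.65; pay $1,036.20 → $5,024.45
Quarter 5: $5,024.45 +$90.44 interest = $5,114.89; pay $1,231.58 → $3,883.31
Quarter 6: $3,883.31 +$69.89 interest = $3,953.20; pay $1,426.96 → $2,526.24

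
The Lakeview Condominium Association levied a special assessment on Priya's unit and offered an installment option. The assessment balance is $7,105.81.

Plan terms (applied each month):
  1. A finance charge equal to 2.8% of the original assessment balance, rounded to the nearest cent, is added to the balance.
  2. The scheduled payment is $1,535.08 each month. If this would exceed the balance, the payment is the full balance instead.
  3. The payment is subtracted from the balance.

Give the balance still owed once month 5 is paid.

Month 1: $7,105.81 +$198.96 interest = $7,304.77; pay $1,535.08 → $5,769.69
Month 2: $5,769.69 +$198.96 interest = $5,968.65; pay $1,535.08 → $4,433.57
Month 3: $4,433.57 +$198.96 interest = $4,632.53; pay $1,535.08 → $3,097.45
Month 4: $3,097.45 +$198.96 interest = $3,296.41; pay $1,535.08 → $1,761.33
Month 5: $1,761.33 +$198.96 interest = $1,960.29; pay $1,535.08 → $425.21

$425.21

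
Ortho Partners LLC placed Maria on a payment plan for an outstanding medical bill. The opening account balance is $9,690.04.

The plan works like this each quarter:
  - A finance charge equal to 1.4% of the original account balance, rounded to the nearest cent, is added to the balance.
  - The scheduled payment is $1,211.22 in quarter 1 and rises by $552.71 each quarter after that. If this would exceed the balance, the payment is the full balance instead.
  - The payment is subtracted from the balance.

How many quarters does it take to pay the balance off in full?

Quarter 1: $9,690.04 +$135.66 interest = $9,825.70; pay $1,211.22 → $8,614.48
Quarter 2: $8,614.48 +$135.66 interest = $8,750.14; pay $1,763.93 → $6,986.21
Quarter 3: $6,986.21 +$135.66 interest = $7,121.87; pay $2,316.64 → $4,805.23
Quarter 4: $4,805.23 +$135.66 interest = $4,940.89; pay $2,869.35 → $2,071.54
Quarter 5: $2,071.54 +$135.66 interest = $2,207.20; pay $2,207.20 → $0.00
Balance reaches $0.00 in quarter 5.

5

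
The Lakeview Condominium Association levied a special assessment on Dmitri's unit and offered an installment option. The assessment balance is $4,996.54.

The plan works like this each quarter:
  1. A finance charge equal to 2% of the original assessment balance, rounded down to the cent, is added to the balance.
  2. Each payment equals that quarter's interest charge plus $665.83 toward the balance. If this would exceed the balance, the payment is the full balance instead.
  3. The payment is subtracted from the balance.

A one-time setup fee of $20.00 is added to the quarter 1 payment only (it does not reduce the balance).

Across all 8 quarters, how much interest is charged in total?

Quarter 1: $4,996.54 +$99.93 interest = $5,096.47; pay $765.76 (+ $20.00 fee) → $4,330.71
Quarter 2: $4,330.71 +$99.93 interest = $4,430.64; pay $765.76 → $3,664.88
Quarter 3: $3,664.88 +$99.93 interest = $3,764.81; pay $765.76 → $2,999.05
Quarter 4: $2,999.05 +$99.93 interest = $3,098.98; pay $765.76 → $2,333.22
Quarter 5: $2,333.22 +$99.93 interest = $2,433.15; pay $765.76 → $1,667.39
Quarter 6: $1,667.39 +$99.93 interest = $1,767.32; pay $765.76 → $1,001.56
Quarter 7: $1,001.56 +$99.93 interest = $1,101.49; pay $765.76 → $335.73
Quarter 8: $335.73 +$99.93 interest = $435.66; pay $435.66 → $0.00
Total interest: $99.93 + $99.93 + $99.93 + $99.93 + $99.93 + $99.93 + $99.93 + $99.93 = $799.44

$799.44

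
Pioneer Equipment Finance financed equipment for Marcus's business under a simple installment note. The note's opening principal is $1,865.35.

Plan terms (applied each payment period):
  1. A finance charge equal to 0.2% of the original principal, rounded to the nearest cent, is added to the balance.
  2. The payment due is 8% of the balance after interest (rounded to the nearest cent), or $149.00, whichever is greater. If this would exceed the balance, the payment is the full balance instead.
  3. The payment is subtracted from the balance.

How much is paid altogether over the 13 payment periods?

Payment period 1: opening $1,865.35; interest $3.73 → $1,869.08; payment $149.53; balance $1,719.55
Payment period 2: opening $1,719.55; interest $3.73 → $1,723.28; payment $149.00; balance $1,574.28
Payment period 3: opening $1,574.28; interest $3.73 → $1,578.01; payment $149.00; balance $1,429.01
Payment period 4: opening $1,429.01; interest $3.73 → $1,432.74; payment $149.00; balance $1,283.74
Payment period 5: opening $1,283.74; interest $3.73 → $1,287.47; payment $149.00; balance $1,138.47
Payment period 6: opening $1,138.47; interest $3.73 → $1,142.20; payment $149.00; balance $993.20
Payment period 7: opening $993.20; interest $3.73 → $996.93; payment $149.00; balance $847.93
Payment period 8: opening $847.93; interest $3.73 → $851.66; payment $149.00; balance $702.66
Payment period 9: opening $702.66; interest $3.73 → $706.39; payment $149.00; balance $557.39
Payment period 10: opening $557.39; interest $3.73 → $561.12; payment $149.00; balance $412.12
Payment period 11: opening $412.12; interest $3.73 → $415.85; payment $149.00; balance $266.85
Payment period 12: opening $266.85; interest $3.73 → $270.58; payment $149.00; balance $121.58
Payment period 13: opening $121.58; interest $3.73 → $125.31; payment $125.31; balance $0.00
Total paid: $1,913.84

$1,913.84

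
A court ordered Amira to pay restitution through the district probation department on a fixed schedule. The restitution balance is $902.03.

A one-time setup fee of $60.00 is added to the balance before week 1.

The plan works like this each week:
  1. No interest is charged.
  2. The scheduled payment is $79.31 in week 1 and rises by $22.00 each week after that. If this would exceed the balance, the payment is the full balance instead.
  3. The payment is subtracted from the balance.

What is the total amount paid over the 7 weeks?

Week 1: opening $962.03; payment $79.31; balance $882.72
Week 2: opening $882.72; payment $101.31; balance $781.41
Week 3: opening $781.41; payment $123.31; balance $658.10
Week 4: opening $658.10; payment $145.31; balance $512.79
Week 5: opening $512.79; payment $167.31; balance $345.48
Week 6: opening $345.48; payment $189.31; balance $156.17
Week 7: opening $156.17; payment $156.17; balance $0.00
Total paid: $962.03

$962.03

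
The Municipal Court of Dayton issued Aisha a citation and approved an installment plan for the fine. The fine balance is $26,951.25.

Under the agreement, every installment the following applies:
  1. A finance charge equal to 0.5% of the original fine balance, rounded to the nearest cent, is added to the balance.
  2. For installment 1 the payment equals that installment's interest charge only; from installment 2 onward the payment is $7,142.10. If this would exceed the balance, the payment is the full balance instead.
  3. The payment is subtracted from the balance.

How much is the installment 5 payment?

Installment 1: $26,951.25 +$134.76 interest = $27,086.01; pay $134.76 → $26,951.25
Installment 2: $26,951.25 +$134.76 interest = $27,086.01; pay $7,142.10 → $19,943.91
Installment 3: $19,943.91 +$134.76 interest = $20,078.67; pay $7,142.10 → $12,936.57
Installment 4: $12,936.57 +$134.76 interest = $13,071.33; pay $7,142.10 → $5,929.23
Installment 5: $5,929.23 +$134.76 interest = $6,063.99; pay $6,063.99 → $0.00

$6,063.99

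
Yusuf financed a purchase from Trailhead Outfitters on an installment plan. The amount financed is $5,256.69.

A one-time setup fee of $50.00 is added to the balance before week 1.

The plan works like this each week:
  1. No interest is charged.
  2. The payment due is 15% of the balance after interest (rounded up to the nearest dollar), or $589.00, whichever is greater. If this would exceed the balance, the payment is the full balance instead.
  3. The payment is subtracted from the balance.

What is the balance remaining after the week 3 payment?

Week 1: $5,306.69 − $797.00 → $4,509.69
Week 2: $4,509.69 − $677.00 → $3,832.69
Week 3: $3,832.69 − $589.00 → $3,243.69

$3,243.69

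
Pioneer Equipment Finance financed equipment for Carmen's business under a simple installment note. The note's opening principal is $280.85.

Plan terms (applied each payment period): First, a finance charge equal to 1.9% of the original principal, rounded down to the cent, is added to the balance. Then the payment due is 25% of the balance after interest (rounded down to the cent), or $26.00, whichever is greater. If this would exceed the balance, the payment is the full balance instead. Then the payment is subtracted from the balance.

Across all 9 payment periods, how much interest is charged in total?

$47.97

Payment period 1: opening $280.85; interest $5.33 → $286.18; payment $71.54; balance $214.64
Payment period 2: opening $214.64; interest $5.33 → $219.97; payment $54.99; balance $164.98
Payment period 3: opening $164.98; interest $5.33 → $170.31; payment $42.57; balance $127.74
Payment period 4: opening $127.74; interest $5.33 → $133.07; payment $33.26; balance $99.81
Payment period 5: opening $99.81; interest $5.33 → $105.14; payment $26.28; balance $78.86
Payment period 6: opening $78.86; interest $5.33 → $84.19; payment $26.00; balance $58.19
Payment period 7: opening $58.19; interest $5.33 → $63.52; payment $26.00; balance $37.52
Payment period 8: opening $37.52; interest $5.33 → $42.85; payment $26.00; balance $16.85
Payment period 9: opening $16.85; interest $5.33 → $22.18; payment $22.18; balance $0.00
Total interest: $5.33 + $5.33 + $5.33 + $5.33 + $5.33 + $5.33 + $5.33 + $5.33 + $5.33 = $47.97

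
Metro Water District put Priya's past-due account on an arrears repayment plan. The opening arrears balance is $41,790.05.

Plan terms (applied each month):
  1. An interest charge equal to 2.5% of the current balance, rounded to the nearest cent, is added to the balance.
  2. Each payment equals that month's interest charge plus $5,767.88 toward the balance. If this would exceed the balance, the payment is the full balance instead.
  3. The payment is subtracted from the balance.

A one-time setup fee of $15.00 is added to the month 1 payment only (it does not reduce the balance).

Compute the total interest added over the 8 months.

$4,320.49

Month 1: opening $41,790.05; interest $1,044.75 → $42,834.80; payment $6,812.63 (+ $15.00 fee); balance $36,022.17
Month 2: opening $36,022.17; interest $900.55 → $36,922.72; payment $6,668.43; balance $30,254.29
Month 3: opening $30,254.29; interest $756.36 → $31,010.65; payment $6,524.24; balance $24,486.41
Month 4: opening $24,486.41; interest $612.16 → $25,098.57; payment $6,380.04; balance $18,718.53
Month 5: opening $18,718.53; interest $467.96 → $19,186.49; payment $6,235.84; balance $12,950.65
Month 6: opening $12,950.65; interest $323.77 → $13,274.42; payment $6,091.65; balance $7,182.77
Month 7: opening $7,182.77; interest $179.57 → $7,362.34; payment $5,947.45; balance $1,414.89
Month 8: opening $1,414.89; interest $35.37 → $1,450.26; payment $1,450.26; balance $0.00
Total interest: $1,044.75 + $900.55 + $756.36 + $612.16 + $467.96 + $323.77 + $179.57 + $35.37 = $4,320.49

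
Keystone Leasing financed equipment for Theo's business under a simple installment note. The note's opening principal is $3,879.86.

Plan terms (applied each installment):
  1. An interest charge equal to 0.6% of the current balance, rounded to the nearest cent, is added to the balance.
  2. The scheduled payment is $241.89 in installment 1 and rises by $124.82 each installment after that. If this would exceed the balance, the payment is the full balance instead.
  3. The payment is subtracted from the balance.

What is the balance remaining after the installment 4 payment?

$2,245.60

# | Opening | Interest | Payment | End bal
1 | $3,879.86 | $23.28 | $241.89 | $3,661.25
2 | $3,661.25 | $21.97 | $366.71 | $3,316.51
3 | $3,316.51 | $19.90 | $491.53 | $2,844.88
4 | $2,844.88 | $17.07 | $616.35 | $2,245.60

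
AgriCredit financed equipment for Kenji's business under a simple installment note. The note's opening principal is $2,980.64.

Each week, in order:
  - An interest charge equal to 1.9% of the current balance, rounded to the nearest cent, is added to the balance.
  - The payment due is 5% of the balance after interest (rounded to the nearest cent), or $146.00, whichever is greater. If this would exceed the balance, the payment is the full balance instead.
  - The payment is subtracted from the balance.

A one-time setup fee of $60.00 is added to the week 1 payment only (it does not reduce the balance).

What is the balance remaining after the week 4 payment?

Week 1: $2,980.64 +$56.63 interest = $3,037.27; pay $151.86 (+ $60.00 fee) → $2,885.41
Week 2: $2,885.41 +$54.82 interest = $2,940.23; pay $147.01 → $2,793.22
Week 3: $2,793.22 +$53.07 interest = $2,846.29; pay $146.00 → $2,700.29
Week 4: $2,700.29 +$51.31 interest = $2,751.60; pay $146.00 → $2,605.60

$2,605.60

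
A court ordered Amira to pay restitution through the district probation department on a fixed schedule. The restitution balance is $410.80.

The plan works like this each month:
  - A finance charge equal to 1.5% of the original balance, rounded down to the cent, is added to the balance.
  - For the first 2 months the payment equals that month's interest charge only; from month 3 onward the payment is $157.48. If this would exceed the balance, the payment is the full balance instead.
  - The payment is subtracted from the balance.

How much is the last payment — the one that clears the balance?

Month 1: opening $410.80; interest $6.16 → $416.96; payment $6.16; balance $410.80
Month 2: opening $410.80; interest $6.16 → $416.96; payment $6.16; balance $410.80
Month 3: opening $410.80; interest $6.16 → $416.96; payment $157.48; balance $259.48
Month 4: opening $259.48; interest $6.16 → $265.64; payment $157.48; balance $108.16
Month 5: opening $108.16; interest $6.16 → $114.32; payment $114.32; balance $0.00

$114.32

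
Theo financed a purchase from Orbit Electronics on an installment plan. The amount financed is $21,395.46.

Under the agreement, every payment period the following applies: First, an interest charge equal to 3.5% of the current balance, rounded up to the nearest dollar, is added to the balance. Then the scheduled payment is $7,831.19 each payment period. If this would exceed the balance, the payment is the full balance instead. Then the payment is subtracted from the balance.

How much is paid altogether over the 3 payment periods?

Payment period 1: opening $21,395.46; interest $749.00 → $22,144.46; payment $7,831.19; balance $14,313.27
Payment period 2: opening $14,313.27; interest $501.00 → $14,814.27; payment $7,831.19; balance $6,983.08
Payment period 3: opening $6,983.08; interest $245.00 → $7,228.08; payment $7,228.08; balance $0.00
Total paid: $22,890.46

$22,890.46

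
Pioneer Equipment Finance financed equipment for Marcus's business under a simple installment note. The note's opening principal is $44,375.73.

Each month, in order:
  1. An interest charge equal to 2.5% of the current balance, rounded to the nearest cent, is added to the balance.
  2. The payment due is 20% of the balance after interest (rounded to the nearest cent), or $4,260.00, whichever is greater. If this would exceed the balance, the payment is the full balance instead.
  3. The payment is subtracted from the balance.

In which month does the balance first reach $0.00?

10

Month 1: opening $44,375.73; interest $1,109.39 → $45,485.12; payment $9,097.02; balance $36,388.10
Month 2: opening $36,388.10; interest $909.70 → $37,297.80; payment $7,459.56; balance $29,838.24
Month 3: opening $29,838.24; interest $745.96 → $30,584.20; payment $6,116.84; balance $24,467.36
Month 4: opening $24,467.36; interest $611.68 → $25,079.04; payment $5,015.81; balance $20,063.23
Month 5: opening $20,063.23; interest $501.58 → $20,564.81; payment $4,260.00; balance $16,304.81
Month 6: opening $16,304.81; interest $407.62 → $16,712.43; payment $4,260.00; balance $12,452.43
Month 7: opening $12,452.43; interest $311.31 → $12,763.74; payment $4,260.00; balance $8,503.74
Month 8: opening $8,503.74; interest $212.59 → $8,716.33; payment $4,260.00; balance $4,456.33
Month 9: opening $4,456.33; interest $111.41 → $4,567.74; payment $4,260.00; balance $307.74
Month 10: opening $307.74; interest $7.69 → $315.43; payment $315.43; balance $0.00
Balance reaches $0.00 in month 10.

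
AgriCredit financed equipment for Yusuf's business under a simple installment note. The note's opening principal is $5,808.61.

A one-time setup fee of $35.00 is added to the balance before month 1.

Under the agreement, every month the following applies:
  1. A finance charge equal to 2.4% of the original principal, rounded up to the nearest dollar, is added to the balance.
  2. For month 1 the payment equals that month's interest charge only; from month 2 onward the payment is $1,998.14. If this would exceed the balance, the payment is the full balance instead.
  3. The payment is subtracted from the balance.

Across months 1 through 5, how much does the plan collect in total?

# | Opening | Interest | Payment | End bal
1 | $5,843.61 | $140.00 | $140.00 | $5,843.61
2 | $5,843.61 | $140.00 | $1,998.14 | $3,985.47
3 | $3,985.47 | $140.00 | $1,998.14 | $2,127.33
4 | $2,127.33 | $140.00 | $1,998.14 | $269.19
5 | $269.19 | $140.00 | $409.19 | $0.00
Total paid: $6,543.61

$6,543.61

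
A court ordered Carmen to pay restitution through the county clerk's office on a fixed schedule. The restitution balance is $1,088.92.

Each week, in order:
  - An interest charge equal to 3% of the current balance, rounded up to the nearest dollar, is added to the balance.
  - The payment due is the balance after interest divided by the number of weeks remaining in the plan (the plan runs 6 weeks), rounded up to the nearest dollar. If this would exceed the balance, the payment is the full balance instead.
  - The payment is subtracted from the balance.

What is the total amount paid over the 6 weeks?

Week 1: $1,088.92 +$33.00 interest = $1,121.92; pay $187.00 → $934.92
Week 2: $934.92 +$29.00 interest = $963.92; pay $193.00 → $770.92
Week 3: $770.92 +$24.00 interest = $794.92; pay $199.00 → $595.92
Week 4: $595.92 +$18.00 interest = $613.92; pay $205.00 → $408.92
Week 5: $408.92 +$13.00 interest = $421.92; pay $211.00 → $210.92
Week 6: $210.92 +$7.00 interest = $217.92; pay $217.92 → $0.00
Total paid: $1,212.92

$1,212.92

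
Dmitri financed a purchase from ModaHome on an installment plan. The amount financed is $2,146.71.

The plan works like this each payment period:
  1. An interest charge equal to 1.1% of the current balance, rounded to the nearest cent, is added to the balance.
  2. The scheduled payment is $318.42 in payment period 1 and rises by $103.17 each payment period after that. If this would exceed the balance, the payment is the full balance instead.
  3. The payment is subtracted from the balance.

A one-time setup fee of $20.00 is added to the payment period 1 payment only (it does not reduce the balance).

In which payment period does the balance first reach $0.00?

Payment period 1: $2,146.71 +$23.61 interest = $2,170.32; pay $318.42 (+ $20.00 fee) → $1,851.90
Payment period 2: $1,851.90 +$20.37 interest = $1,872.27; pay $421.59 → $1,450.68
Payment period 3: $1,450.68 +$15.96 interest = $1,466.64; pay $524.76 → $941.88
Payment period 4: $941.88 +$10.36 interest = $952.24; pay $627.93 → $324.31
Payment period 5: $324.31 +$3.57 interest = $327.88; pay $327.88 → $0.00
Balance reaches $0.00 in payment period 5.

5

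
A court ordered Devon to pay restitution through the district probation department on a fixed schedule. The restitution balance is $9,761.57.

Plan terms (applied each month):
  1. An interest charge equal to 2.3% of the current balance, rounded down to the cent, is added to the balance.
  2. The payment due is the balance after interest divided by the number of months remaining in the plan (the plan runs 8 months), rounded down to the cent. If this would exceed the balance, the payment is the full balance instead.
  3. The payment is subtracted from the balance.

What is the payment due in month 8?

$1,463.63

Month 1: $9,761.57 +$224.51 interest = $9,986.08; pay $1,248.26 → $8,737.82
Month 2: $8,737.82 +$200.96 interest = $8,938.78; pay $1,276.96 → $7,661.82
Month 3: $7,661.82 +$176.22 interest = $7,838.04; pay $1,306.34 → $6,531.70
Month 4: $6,531.70 +$150.22 interest = $6,681.92; pay $1,336.38 → $5,345.54
Month 5: $5,345.54 +$122.94 interest = $5,468.48; pay $1,367.12 → $4,101.36
Month 6: $4,101.36 +$94.33 interest = $4,195.69; pay $1,398.56 → $2,797.13
Month 7: $2,797.13 +$64.33 interest = $2,861.46; pay $1,430.73 → $1,430.73
Month 8: $1,430.73 +$32.90 interest = $1,463.63; pay $1,463.63 → $0.00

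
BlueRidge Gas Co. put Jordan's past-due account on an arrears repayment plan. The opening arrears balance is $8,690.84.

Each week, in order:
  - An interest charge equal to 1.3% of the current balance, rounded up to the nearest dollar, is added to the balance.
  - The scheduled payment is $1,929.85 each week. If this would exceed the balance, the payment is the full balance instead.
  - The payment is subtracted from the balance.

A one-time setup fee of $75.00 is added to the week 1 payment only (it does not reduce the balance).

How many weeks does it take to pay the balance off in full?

Week 1: opening $8,690.84; interest $113.00 → $8,803.84; payment $1,929.85 (+ $75.00 fee); balance $6,873.99
Week 2: opening $6,873.99; interest $90.00 → $6,963.99; payment $1,929.85; balance $5,034.14
Week 3: opening $5,034.14; interest $66.00 → $5,100.14; payment $1,929.85; balance $3,170.29
Week 4: opening $3,170.29; interest $42.00 → $3,212.29; payment $1,929.85; balance $1,282.44
Week 5: opening $1,282.44; interest $17.00 → $1,299.44; payment $1,299.44; balance $0.00
Balance reaches $0.00 in week 5.

5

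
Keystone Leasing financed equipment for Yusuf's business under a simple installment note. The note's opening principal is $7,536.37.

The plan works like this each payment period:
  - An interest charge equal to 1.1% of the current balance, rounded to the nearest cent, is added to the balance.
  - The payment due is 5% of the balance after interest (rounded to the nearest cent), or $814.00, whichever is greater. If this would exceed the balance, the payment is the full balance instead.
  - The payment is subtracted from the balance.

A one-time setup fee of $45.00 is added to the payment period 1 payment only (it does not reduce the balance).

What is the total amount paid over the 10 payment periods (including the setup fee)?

Payment period 1: $7,536.37 +$82.90 interest = $7,619.27; pay $814.00 (+ $45.00 fee) → $6,805.27
Payment period 2: $6,805.27 +$74.86 interest = $6,880.13; pay $814.00 → $6,066.13
Payment period 3: $6,066.13 +$66.73 interest = $6,132.86; pay $814.00 → $5,318.86
Payment period 4: $5,318.86 +$58.51 interest = $5,377.37; pay $814.00 → $4,563.37
Payment period 5: $4,563.37 +$50.20 interest = $4,613.57; pay $814.00 → $3,799.57
Payment period 6: $3,799.57 +$41.80 interest = $3,841.37; pay $814.00 → $3,027.37
Payment period 7: $3,027.37 +$33.30 interest = $3,060.67; pay $814.00 → $2,246.67
Payment period 8: $2,246.67 +$24.71 interest = $2,271.38; pay $814.00 → $1,457.38
Payment period 9: $1,457.38 +$16.03 interest = $1,473.41; pay $814.00 → $659.41
Payment period 10: $659.41 +$7.25 interest = $666.66; pay $666.66 → $0.00
Total paid: $8,037.66

$8,037.66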